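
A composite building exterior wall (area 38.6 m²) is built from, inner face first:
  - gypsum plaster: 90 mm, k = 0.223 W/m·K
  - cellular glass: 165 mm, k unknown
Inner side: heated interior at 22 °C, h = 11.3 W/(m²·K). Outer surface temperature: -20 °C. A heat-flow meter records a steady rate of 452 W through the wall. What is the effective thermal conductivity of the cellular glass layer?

k ≈ 0.0533 W/(m·K)

Using the resistance-network approach (series):
R_inner film = 1/(h_i·A) = 1/(11.3×38.6) = 0.002293 K/W
R_gypsum plaster = L/(kA) = 0.09/(0.223×38.6) = 0.01046 K/W
Sum of known resistances R_other = 0.01275 K/W
Total R = ΔT/Q = 42/452 = 0.09292 K/W
R_cellular glass = R_total − R_other = 0.08017 K/W
k = L/(R·A) = 0.165/(0.08017×38.6)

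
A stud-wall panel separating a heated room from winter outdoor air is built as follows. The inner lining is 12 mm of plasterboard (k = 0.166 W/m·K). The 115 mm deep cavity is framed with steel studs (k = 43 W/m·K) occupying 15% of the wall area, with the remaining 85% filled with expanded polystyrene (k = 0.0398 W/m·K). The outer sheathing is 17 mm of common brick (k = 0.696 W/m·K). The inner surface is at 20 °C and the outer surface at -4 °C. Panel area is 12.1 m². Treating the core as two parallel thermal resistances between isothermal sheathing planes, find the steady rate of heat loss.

Sheathing layers in series; stud and cavity paths in parallel between them.
R_inner = 0.012/(0.166×12.1) = 0.005974 K/W
R_stud  = 0.115/(43×0.15×12.1) = 0.001474 K/W
R_cav   = 0.115/(0.0398×0.85×12.1) = 0.2809 K/W
1/R_core = 1/R_stud + 1/R_cav → R_core = 0.001466 K/W
R_outer = 0.017/(0.696×12.1) = 0.002019 K/W
R_total = 0.009459 K/W
Q = ΔT/R_total = 24/0.009459

Q ≈ 2540 W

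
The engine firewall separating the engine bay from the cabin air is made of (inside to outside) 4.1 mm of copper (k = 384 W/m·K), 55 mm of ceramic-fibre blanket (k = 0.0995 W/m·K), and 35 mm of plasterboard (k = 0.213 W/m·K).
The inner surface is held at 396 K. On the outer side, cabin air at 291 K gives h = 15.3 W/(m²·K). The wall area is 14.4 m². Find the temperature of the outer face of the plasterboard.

T ≈ 300 K

Treating each layer as a thermal resistance in series:
R_copper = L/(kA) = 0.0041/(384×14.4) = 7.415×10^-7 K/W
R_ceramic-fibre blanket = L/(kA) = 0.055/(0.0995×14.4) = 0.03839 K/W
R_plasterboard = L/(kA) = 0.035/(0.213×14.4) = 0.01141 K/W
R_outer film = 1/(h_o·A) = 1/(15.3×14.4) = 0.004539 K/W
R_total = 0.05434 K/W;  Q = ΔT/R_total = 105/0.05434 = 1932 W
T_interface = T_inner − Q·ΣR(inner→interface) = 396 − 1930×0.0498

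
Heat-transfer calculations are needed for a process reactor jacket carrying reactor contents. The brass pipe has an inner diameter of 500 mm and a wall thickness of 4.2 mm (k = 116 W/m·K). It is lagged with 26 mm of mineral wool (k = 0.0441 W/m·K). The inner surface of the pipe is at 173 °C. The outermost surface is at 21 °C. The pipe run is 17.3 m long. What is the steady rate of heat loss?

Q ≈ 7480 W

For a radial system each layer contributes R = ln(r_out/r_in)/(2πkL); films add R = 1/(hA).
R_brass pipe wall = ln(254.2/250)/(2π×116×17.3) = 1.321×10^-6 K/W
R_mineral wool = ln(280.2/254.2)/(2π×0.0441×17.3) = 0.02031 K/W
R_total = 0.02032 K/W
Q = ΔT/R_total = 152/0.02032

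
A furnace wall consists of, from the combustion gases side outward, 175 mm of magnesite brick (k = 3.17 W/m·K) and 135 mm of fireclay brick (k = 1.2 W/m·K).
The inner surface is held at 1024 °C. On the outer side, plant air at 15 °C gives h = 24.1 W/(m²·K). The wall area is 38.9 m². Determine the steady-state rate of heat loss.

Using the resistance-network approach (series):
R_magnesite brick = L/(kA) = 0.175/(3.17×38.9) = 0.001419 K/W
R_fireclay brick = L/(kA) = 0.135/(1.2×38.9) = 0.002892 K/W
R_outer film = 1/(h_o·A) = 1/(24.1×38.9) = 0.001067 K/W
R_total = 0.005378 K/W
Q = ΔT / R_total = 1009 / 0.005378

Q ≈ 188000 W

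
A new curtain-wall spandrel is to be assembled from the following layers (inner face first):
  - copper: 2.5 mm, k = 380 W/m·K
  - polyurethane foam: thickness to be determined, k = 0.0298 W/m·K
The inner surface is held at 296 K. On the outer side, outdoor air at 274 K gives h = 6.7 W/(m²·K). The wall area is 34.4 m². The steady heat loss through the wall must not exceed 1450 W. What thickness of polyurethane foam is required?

Thermal resistances in series:
R_copper = L/(kA) = 0.0025/(380×34.4) = 1.912×10^-7 K/W
R_outer film = 1/(h_o·A) = 1/(6.7×34.4) = 0.004339 K/W
Sum of the known resistances R_other = 0.004339 K/W
Required total resistance R_tot = ΔT/Q_allow = 22/1450 = 0.01517 K/W
R_polyurethane foam = R_tot − R_other = 0.01083 K/W
L = R·k·A = 0.01083×0.0298×34.4

L ≈ 11.1 mm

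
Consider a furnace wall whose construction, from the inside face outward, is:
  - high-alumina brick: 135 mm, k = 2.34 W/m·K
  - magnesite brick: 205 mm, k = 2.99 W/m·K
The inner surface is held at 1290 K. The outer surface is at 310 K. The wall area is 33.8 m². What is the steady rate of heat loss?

Q ≈ 262000 W

Treating each layer as a thermal resistance in series:
R_high-alumina brick = L/(kA) = 0.135/(2.34×33.8) = 0.001707 K/W
R_magnesite brick = L/(kA) = 0.205/(2.99×33.8) = 0.002028 K/W
R_total = 0.003735 K/W
Q = ΔT / R_total = 980 / 0.003735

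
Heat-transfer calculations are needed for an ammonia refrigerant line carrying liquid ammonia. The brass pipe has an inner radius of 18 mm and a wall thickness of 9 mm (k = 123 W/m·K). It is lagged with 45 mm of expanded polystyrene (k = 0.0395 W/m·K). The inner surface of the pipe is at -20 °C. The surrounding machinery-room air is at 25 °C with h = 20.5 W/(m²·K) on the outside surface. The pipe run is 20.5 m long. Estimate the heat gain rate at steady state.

Per-layer cylindrical resistances, series-summed:
R_brass pipe wall = ln(27/18)/(2π×123×20.5) = 2.559×10^-5 K/W
R_expanded polystyrene = ln(72/27)/(2π×0.0395×20.5) = 0.1928 K/W
R_outer film = 1/(h_o·2πr_oL) = 1/(20.5×2π×0.072×20.5) = 0.00526 K/W
R_total = 0.1981 K/W
Q = ΔT/R_total = 45/0.1981

Q ≈ 227 W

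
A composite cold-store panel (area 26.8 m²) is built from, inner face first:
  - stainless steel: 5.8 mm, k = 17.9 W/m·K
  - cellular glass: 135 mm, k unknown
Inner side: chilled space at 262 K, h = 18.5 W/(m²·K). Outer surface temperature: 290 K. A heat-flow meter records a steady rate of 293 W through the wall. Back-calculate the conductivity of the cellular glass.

Thermal resistances in series:
R_inner film = 1/(h_i·A) = 1/(18.5×26.8) = 0.002017 K/W
R_stainless steel = L/(kA) = 0.0058/(17.9×26.8) = 1.209×10^-5 K/W
Sum of known resistances R_other = 0.002029 K/W
Total R = ΔT/Q = 28/293 = 0.09556 K/W
R_cellular glass = R_total − R_other = 0.09353 K/W
k = L/(R·A) = 0.135/(0.09353×26.8)

k ≈ 0.0539 W/(m·K)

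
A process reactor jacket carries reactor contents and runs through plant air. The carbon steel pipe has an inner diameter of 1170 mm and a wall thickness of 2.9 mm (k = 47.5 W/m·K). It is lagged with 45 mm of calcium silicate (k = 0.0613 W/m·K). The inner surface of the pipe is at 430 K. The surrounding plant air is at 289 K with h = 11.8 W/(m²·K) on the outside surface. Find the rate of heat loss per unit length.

q′ ≈ 663 W/m

Radial resistances (cylindrical: R_cond = ln(r_o/r_i)/(2πkL), R_conv = 1/(h·2πrL)):
R_carbon steel pipe wall = ln(587.9/585)/(2π×47.5×1) = 1.657×10^-5 K/W
R_calcium silicate = ln(632.9/587.9)/(2π×0.0613×1) = 0.1915 K/W
R_outer film = 1/(h_o·2πr_oL) = 1/(11.8×2π×0.6329×1) = 0.02131 K/W
R_total = 0.2128 K/W
Q = ΔT/R_total = 141/0.2128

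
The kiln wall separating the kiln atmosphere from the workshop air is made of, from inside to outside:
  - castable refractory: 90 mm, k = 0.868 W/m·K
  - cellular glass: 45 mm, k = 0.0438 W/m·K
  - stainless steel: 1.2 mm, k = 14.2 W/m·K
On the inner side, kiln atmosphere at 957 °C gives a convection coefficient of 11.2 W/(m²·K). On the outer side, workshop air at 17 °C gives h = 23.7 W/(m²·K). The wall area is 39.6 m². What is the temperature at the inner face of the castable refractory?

T ≈ 891 °C

Model the wall as resistances in series:
R_inner film = 1/(h_i·A) = 1/(11.2×39.6) = 0.002255 K/W
R_castable refractory = L/(kA) = 0.09/(0.868×39.6) = 0.002618 K/W
R_cellular glass = L/(kA) = 0.045/(0.0438×39.6) = 0.02594 K/W
R_stainless steel = L/(kA) = 0.0012/(14.2×39.6) = 2.134×10^-6 K/W
R_outer film = 1/(h_o·A) = 1/(23.7×39.6) = 0.001066 K/W
R_total = 0.03189 K/W;  Q = ΔT/R_total = 940/0.03189 = 29480 W
T_interface = T_inner − Q·ΣR(inner→interface) = 957 − 29500×0.002255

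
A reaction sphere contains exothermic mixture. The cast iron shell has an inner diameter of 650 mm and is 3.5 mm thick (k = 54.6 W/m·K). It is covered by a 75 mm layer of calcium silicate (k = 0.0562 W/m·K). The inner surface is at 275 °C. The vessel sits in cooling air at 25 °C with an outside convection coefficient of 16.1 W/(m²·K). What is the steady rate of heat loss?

Q ≈ 301 W

Spherical conduction: R = (1/r_in − 1/r_out)/(4πk) per layer; series-sum.
R_cast iron shell = (1/0.325 − 1/0.3285)/(4π×54.6) = 4.778×10^-5 K/W
R_calcium silicate = (1/0.3285 − 1/0.4035)/(4π×0.0562) = 0.8012 K/W
R_outer film = 1/(h·4πr_o²) = 1/(16.1×4π×0.4035²) = 0.03036 K/W
R_total = 0.8316 K/W
Q = ΔT/R_total = 250/0.8316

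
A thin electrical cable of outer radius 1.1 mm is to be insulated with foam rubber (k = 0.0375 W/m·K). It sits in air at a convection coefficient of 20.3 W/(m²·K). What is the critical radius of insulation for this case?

r_cr ≈ 1.85 mm

For a cylinder r_cr = k/h = 0.0375/20.3
r_cr = 1.85 mm; since the bare radius (1.1 mm) is below r_cr, adding a thin layer of insulation will *increase* heat loss.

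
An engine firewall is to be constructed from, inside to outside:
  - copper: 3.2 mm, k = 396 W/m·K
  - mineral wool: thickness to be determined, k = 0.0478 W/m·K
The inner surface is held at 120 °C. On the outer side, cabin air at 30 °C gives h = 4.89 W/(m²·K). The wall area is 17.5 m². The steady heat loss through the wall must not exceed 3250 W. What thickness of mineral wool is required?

L ≈ 13.4 mm

Model the wall as resistances in series:
R_copper = L/(kA) = 0.0032/(396×17.5) = 4.618×10^-7 K/W
R_outer film = 1/(h_o·A) = 1/(4.89×17.5) = 0.01169 K/W
Sum of the known resistances R_other = 0.01169 K/W
Required total resistance R_tot = ΔT/Q_allow = 90/3250 = 0.02769 K/W
R_mineral wool = R_tot − R_other = 0.01601 K/W
L = R·k·A = 0.01601×0.0478×17.5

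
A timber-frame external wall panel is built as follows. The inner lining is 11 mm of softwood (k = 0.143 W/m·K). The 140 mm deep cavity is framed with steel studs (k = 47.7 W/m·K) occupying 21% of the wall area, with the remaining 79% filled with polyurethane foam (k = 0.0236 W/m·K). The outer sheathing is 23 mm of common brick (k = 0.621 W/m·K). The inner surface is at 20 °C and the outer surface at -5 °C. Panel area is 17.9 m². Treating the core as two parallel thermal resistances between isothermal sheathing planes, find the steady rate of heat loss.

Sheathing layers in series; stud and cavity paths in parallel between them.
R_inner = 0.011/(0.143×17.9) = 0.004297 K/W
R_stud  = 0.14/(47.7×0.21×17.9) = 7.808×10^-4 K/W
R_cav   = 0.14/(0.0236×0.79×17.9) = 0.4195 K/W
1/R_core = 1/R_stud + 1/R_cav → R_core = 7.793×10^-4 K/W
R_outer = 0.023/(0.621×17.9) = 0.002069 K/W
R_total = 0.007146 K/W
Q = ΔT/R_total = 25/0.007146

Q ≈ 3500 W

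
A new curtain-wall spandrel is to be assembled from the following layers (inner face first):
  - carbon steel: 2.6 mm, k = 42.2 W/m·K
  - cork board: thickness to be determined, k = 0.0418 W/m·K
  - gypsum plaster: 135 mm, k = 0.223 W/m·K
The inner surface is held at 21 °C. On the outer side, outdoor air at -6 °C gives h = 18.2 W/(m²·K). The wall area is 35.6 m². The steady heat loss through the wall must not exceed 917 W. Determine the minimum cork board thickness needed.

L ≈ 16.2 mm

Treating each layer as a thermal resistance in series:
R_carbon steel = L/(kA) = 0.0026/(42.2×35.6) = 1.731×10^-6 K/W
R_gypsum plaster = L/(kA) = 0.135/(0.223×35.6) = 0.01701 K/W
R_outer film = 1/(h_o·A) = 1/(18.2×35.6) = 0.001543 K/W
Sum of the known resistances R_other = 0.01855 K/W
Required total resistance R_tot = ΔT/Q_allow = 27/917 = 0.02944 K/W
R_cork board = R_tot − R_other = 0.01089 K/W
L = R·k·A = 0.01089×0.0418×35.6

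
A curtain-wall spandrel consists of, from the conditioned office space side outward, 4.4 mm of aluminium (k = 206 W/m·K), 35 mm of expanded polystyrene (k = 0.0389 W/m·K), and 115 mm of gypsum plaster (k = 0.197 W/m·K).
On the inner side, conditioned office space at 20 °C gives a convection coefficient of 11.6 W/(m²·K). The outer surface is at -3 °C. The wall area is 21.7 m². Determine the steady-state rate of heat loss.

Model the wall as resistances in series:
R_inner film = 1/(h_i·A) = 1/(11.6×21.7) = 0.003973 K/W
R_aluminium = L/(kA) = 0.0044/(206×21.7) = 9.843×10^-7 K/W
R_expanded polystyrene = L/(kA) = 0.035/(0.0389×21.7) = 0.04146 K/W
R_gypsum plaster = L/(kA) = 0.115/(0.197×21.7) = 0.0269 K/W
R_total = 0.07234 K/W
Q = ΔT / R_total = 23 / 0.07234

Q ≈ 318 W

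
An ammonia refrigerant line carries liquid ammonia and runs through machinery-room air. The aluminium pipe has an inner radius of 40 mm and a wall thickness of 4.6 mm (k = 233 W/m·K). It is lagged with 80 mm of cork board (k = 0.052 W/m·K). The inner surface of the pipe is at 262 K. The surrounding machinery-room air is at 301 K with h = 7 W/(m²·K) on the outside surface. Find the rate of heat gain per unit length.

q′ ≈ 11.7 W/m

Treating each annulus and film as a series resistance:
R_aluminium pipe wall = ln(44.6/40)/(2π×233×1) = 7.436×10^-5 K/W
R_cork board = ln(124.6/44.6)/(2π×0.052×1) = 3.144 K/W
R_outer film = 1/(h_o·2πr_oL) = 1/(7×2π×0.1246×1) = 0.1825 K/W
R_total = 3.327 K/W
Q = ΔT/R_total = 39/3.327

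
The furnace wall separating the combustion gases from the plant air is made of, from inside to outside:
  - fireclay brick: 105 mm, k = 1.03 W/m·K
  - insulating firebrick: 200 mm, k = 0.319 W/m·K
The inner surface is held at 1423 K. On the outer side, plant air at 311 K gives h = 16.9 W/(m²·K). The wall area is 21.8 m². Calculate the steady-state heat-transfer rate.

Series thermal resistances:
R_fireclay brick = L/(kA) = 0.105/(1.03×21.8) = 0.004676 K/W
R_insulating firebrick = L/(kA) = 0.2/(0.319×21.8) = 0.02876 K/W
R_outer film = 1/(h_o·A) = 1/(16.9×21.8) = 0.002714 K/W
R_total = 0.03615 K/W
Q = ΔT / R_total = 1112 / 0.03615

Q ≈ 30800 W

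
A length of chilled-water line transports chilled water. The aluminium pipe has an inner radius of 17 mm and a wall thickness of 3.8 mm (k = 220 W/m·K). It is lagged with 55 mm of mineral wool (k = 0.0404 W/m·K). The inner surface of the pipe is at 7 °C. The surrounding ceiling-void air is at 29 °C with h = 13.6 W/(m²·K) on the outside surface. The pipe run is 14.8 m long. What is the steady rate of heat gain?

Treating each annulus and film as a series resistance:
R_aluminium pipe wall = ln(20.8/17)/(2π×220×14.8) = 9.861×10^-6 K/W
R_mineral wool = ln(75.8/20.8)/(2π×0.0404×14.8) = 0.3442 K/W
R_outer film = 1/(h_o·2πr_oL) = 1/(13.6×2π×0.0758×14.8) = 0.01043 K/W
R_total = 0.3547 K/W
Q = ΔT/R_total = 22/0.3547

Q ≈ 62 W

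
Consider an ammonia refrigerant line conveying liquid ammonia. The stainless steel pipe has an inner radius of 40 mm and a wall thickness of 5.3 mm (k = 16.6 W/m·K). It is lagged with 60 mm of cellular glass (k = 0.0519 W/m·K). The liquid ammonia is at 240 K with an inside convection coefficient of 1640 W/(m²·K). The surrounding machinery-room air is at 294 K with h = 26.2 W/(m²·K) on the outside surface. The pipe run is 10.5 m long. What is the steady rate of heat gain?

Radial resistances (cylindrical: R_cond = ln(r_o/r_i)/(2πkL), R_conv = 1/(h·2πrL)):
R_inner film = 1/(h_i·2πr₁L) = 1/(1640×2π×0.04×10.5) = 2.311×10^-4 K/W
R_stainless steel pipe wall = ln(45.3/40)/(2π×16.6×10.5) = 1.136×10^-4 K/W
R_cellular glass = ln(105.3/45.3)/(2π×0.0519×10.5) = 0.2463 K/W
R_outer film = 1/(h_o·2πr_oL) = 1/(26.2×2π×0.1053×10.5) = 0.005494 K/W
R_total = 0.2522 K/W
Q = ΔT/R_total = 54/0.2522

Q ≈ 214 W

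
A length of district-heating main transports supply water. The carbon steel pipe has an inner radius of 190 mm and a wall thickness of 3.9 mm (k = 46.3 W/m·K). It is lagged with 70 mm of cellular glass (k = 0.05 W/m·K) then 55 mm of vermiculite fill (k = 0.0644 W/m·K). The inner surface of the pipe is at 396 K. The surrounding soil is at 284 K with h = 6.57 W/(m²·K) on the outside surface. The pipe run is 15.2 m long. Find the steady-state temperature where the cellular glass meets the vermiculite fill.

Cylindrical conduction, so R = ln(r₂/r₁)/(2πkL) per layer, in series:
R_carbon steel pipe wall = ln(193.9/190)/(2π×46.3×15.2) = 4.595×10^-6 K/W
R_cellular glass = ln(263.9/193.9)/(2π×0.05×15.2) = 0.06455 K/W
R_vermiculite fill = ln(318.9/263.9)/(2π×0.0644×15.2) = 0.03078 K/W
R_outer film = 1/(h_o·2πr_oL) = 1/(6.57×2π×0.3189×15.2) = 0.004998 K/W
R_total = 0.1003 K/W
Q = ΔT/R_total = 112/0.1003
Q = 1120 W
T_interface = T_inner − Q·ΣR(inner→interface) = 396 − 1120×0.06455

T ≈ 324 K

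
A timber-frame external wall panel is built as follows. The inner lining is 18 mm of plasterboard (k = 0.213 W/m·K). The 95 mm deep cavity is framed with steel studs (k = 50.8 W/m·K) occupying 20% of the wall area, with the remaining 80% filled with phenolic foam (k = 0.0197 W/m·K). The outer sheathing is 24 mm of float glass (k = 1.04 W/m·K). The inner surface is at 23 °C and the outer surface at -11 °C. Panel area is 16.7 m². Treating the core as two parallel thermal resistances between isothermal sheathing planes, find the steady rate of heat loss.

Sheathing layers in series; stud and cavity paths in parallel between them.
R_inner = 0.018/(0.213×16.7) = 0.00506 K/W
R_stud  = 0.095/(50.8×0.2×16.7) = 5.599×10^-4 K/W
R_cav   = 0.095/(0.0197×0.8×16.7) = 0.361 K/W
1/R_core = 1/R_stud + 1/R_cav → R_core = 5.59×10^-4 K/W
R_outer = 0.024/(1.04×16.7) = 0.001382 K/W
R_total = 0.007001 K/W
Q = ΔT/R_total = 34/0.007001

Q ≈ 4860 W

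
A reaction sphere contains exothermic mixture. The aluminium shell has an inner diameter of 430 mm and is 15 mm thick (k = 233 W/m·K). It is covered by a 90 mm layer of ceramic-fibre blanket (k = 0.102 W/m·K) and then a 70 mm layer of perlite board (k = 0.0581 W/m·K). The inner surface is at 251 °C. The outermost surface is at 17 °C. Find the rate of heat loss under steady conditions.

Q ≈ 136 W

Each spherical layer contributes R = (1/r_i − 1/r_o)/(4πk):
R_aluminium shell = (1/0.215 − 1/0.23)/(4π×233) = 1.036×10^-4 K/W
R_ceramic-fibre blanket = (1/0.23 − 1/0.32)/(4π×0.102) = 0.954 K/W
R_perlite board = (1/0.32 − 1/0.39)/(4π×0.0581) = 0.7682 K/W
R_total = 1.722 K/W
Q = ΔT/R_total = 234/1.722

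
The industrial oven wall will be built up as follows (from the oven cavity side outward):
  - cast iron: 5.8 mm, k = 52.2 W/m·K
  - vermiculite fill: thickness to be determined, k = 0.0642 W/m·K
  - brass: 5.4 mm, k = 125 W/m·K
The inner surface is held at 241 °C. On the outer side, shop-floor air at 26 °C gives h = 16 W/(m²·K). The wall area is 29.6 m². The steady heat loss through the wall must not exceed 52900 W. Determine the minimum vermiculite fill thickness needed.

Treating each layer as a thermal resistance in series:
R_cast iron = L/(kA) = 0.0058/(52.2×29.6) = 3.754×10^-6 K/W
R_brass = L/(kA) = 0.0054/(125×29.6) = 1.459×10^-6 K/W
R_outer film = 1/(h_o·A) = 1/(16×29.6) = 0.002111 K/W
Sum of the known resistances R_other = 0.002117 K/W
Required total resistance R_tot = ΔT/Q_allow = 215/52900 = 0.004064 K/W
R_vermiculite fill = R_tot − R_other = 0.001948 K/W
L = R·k·A = 0.001948×0.0642×29.6

L ≈ 3.7 mm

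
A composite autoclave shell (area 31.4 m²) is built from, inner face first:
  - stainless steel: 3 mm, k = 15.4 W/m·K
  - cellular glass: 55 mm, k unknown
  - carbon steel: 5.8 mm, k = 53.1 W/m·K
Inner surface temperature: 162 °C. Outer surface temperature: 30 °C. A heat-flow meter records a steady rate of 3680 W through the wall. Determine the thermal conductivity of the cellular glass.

Model the wall as resistances in series:
R_stainless steel = L/(kA) = 0.003/(15.4×31.4) = 6.204×10^-6 K/W
R_carbon steel = L/(kA) = 0.0058/(53.1×31.4) = 3.479×10^-6 K/W
Sum of known resistances R_other = 9.683×10^-6 K/W
Total R = ΔT/Q = 132/3680 = 0.03587 K/W
R_cellular glass = R_total − R_other = 0.03586 K/W
k = L/(R·A) = 0.055/(0.03586×31.4)

k ≈ 0.0488 W/(m·K)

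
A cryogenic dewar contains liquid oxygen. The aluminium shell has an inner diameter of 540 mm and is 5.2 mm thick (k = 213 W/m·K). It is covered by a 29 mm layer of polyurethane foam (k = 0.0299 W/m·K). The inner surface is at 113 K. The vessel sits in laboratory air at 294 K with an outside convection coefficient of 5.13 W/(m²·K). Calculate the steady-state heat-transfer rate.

Q ≈ 166 W

Spherical conduction: R = (1/r_in − 1/r_out)/(4πk) per layer; series-sum.
R_aluminium shell = (1/0.27 − 1/0.2752)/(4π×213) = 2.615×10^-5 K/W
R_polyurethane foam = (1/0.2752 − 1/0.3042)/(4π×0.0299) = 0.922 K/W
R_outer film = 1/(h·4πr_o²) = 1/(5.13×4π×0.3042²) = 0.1676 K/W
R_total = 1.09 K/W
Q = ΔT/R_total = 181/1.09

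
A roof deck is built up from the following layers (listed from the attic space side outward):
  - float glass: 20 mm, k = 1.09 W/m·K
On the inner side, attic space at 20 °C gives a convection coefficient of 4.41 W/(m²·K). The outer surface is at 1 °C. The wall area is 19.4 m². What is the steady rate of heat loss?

Model the wall as resistances in series:
R_inner film = 1/(h_i·A) = 1/(4.41×19.4) = 0.01169 K/W
R_float glass = L/(kA) = 0.02/(1.09×19.4) = 9.458×10^-4 K/W
R_total = 0.01263 K/W
Q = ΔT / R_total = 19 / 0.01263

Q ≈ 1500 W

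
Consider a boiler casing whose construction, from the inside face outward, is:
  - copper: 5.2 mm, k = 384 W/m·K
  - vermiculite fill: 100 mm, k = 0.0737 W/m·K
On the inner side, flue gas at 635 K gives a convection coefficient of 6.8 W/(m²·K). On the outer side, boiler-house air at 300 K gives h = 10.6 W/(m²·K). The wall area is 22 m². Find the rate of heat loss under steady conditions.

Q ≈ 4610 W

Series thermal resistances:
R_inner film = 1/(h_i·A) = 1/(6.8×22) = 0.006684 K/W
R_copper = L/(kA) = 0.0052/(384×22) = 6.155×10^-7 K/W
R_vermiculite fill = L/(kA) = 0.1/(0.0737×22) = 0.06168 K/W
R_outer film = 1/(h_o·A) = 1/(10.6×22) = 0.004288 K/W
R_total = 0.07265 K/W
Q = ΔT / R_total = 335 / 0.07265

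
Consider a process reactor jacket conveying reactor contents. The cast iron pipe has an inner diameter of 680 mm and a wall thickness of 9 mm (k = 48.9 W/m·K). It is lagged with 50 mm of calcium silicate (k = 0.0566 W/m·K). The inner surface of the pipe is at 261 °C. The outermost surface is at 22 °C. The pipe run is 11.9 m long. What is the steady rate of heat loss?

Q ≈ 7550 W

Treating each annulus and film as a series resistance:
R_cast iron pipe wall = ln(349/340)/(2π×48.9×11.9) = 7.146×10^-6 K/W
R_calcium silicate = ln(399/349)/(2π×0.0566×11.9) = 0.03164 K/W
R_total = 0.03164 K/W
Q = ΔT/R_total = 239/0.03164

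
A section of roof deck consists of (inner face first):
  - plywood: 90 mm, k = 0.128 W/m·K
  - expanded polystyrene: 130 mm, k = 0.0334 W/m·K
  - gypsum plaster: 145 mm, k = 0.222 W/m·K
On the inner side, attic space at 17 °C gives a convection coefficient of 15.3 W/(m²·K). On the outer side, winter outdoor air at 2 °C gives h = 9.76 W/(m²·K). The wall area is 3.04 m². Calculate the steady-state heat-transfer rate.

Q ≈ 8.42 W

Using the resistance-network approach (series):
R_inner film = 1/(h_i·A) = 1/(15.3×3.04) = 0.0215 K/W
R_plywood = L/(kA) = 0.09/(0.128×3.04) = 0.2313 K/W
R_expanded polystyrene = L/(kA) = 0.13/(0.0334×3.04) = 1.28 K/W
R_gypsum plaster = L/(kA) = 0.145/(0.222×3.04) = 0.2149 K/W
R_outer film = 1/(h_o·A) = 1/(9.76×3.04) = 0.0337 K/W
R_total = 1.782 K/W
Q = ΔT / R_total = 15 / 1.782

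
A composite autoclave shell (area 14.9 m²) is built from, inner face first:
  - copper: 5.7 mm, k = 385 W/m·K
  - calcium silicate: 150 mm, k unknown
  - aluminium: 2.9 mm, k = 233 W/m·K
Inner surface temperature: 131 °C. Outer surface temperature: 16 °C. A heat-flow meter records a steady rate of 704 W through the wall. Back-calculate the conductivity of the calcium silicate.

k ≈ 0.0616 W/(m·K)

Model the wall as resistances in series:
R_copper = L/(kA) = 0.0057/(385×14.9) = 9.936×10^-7 K/W
R_aluminium = L/(kA) = 0.0029/(233×14.9) = 8.353×10^-7 K/W
Sum of known resistances R_other = 1.829×10^-6 K/W
Total R = ΔT/Q = 115/704 = 0.1634 K/W
R_calcium silicate = R_total − R_other = 0.1634 K/W
k = L/(R·A) = 0.15/(0.1634×14.9)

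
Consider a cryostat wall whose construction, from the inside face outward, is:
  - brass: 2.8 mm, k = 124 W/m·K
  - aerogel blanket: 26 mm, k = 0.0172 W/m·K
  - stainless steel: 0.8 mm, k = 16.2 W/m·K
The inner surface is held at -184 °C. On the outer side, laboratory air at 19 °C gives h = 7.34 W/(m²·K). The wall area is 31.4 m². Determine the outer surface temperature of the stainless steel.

T ≈ 2.22 °C

Thermal resistances in series:
R_brass = L/(kA) = 0.0028/(124×31.4) = 7.191×10^-7 K/W
R_aerogel blanket = L/(kA) = 0.026/(0.0172×31.4) = 0.04814 K/W
R_stainless steel = L/(kA) = 0.0008/(16.2×31.4) = 1.573×10^-6 K/W
R_outer film = 1/(h_o·A) = 1/(7.34×31.4) = 0.004339 K/W
R_total = 0.05248 K/W;  Q = ΔT/R_total = 203/0.05248 = 3868 W
T_interface = T_inner + Q·ΣR(inner→interface) = -184 + 3870×0.04814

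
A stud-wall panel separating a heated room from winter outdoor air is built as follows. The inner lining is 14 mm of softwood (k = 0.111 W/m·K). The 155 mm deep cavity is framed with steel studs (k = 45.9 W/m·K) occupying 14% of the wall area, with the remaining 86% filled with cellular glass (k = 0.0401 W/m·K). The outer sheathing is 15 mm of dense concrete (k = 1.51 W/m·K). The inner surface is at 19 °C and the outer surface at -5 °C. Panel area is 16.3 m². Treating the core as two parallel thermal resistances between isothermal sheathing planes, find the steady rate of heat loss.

Q ≈ 2440 W

Sheathing layers in series; stud and cavity paths in parallel between them.
R_inner = 0.014/(0.111×16.3) = 0.007738 K/W
R_stud  = 0.155/(45.9×0.14×16.3) = 0.00148 K/W
R_cav   = 0.155/(0.0401×0.86×16.3) = 0.2757 K/W
1/R_core = 1/R_stud + 1/R_cav → R_core = 0.001472 K/W
R_outer = 0.015/(1.51×16.3) = 6.094×10^-4 K/W
R_total = 0.009819 K/W
Q = ΔT/R_total = 24/0.009819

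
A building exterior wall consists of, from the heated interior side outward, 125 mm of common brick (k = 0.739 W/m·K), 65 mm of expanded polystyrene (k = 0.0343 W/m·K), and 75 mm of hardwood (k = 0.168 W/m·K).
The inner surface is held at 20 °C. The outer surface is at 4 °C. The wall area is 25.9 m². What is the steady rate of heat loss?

Q ≈ 165 W

Model the wall as resistances in series:
R_common brick = L/(kA) = 0.125/(0.739×25.9) = 0.006531 K/W
R_expanded polystyrene = L/(kA) = 0.065/(0.0343×25.9) = 0.07317 K/W
R_hardwood = L/(kA) = 0.075/(0.168×25.9) = 0.01724 K/W
R_total = 0.09694 K/W
Q = ΔT / R_total = 16 / 0.09694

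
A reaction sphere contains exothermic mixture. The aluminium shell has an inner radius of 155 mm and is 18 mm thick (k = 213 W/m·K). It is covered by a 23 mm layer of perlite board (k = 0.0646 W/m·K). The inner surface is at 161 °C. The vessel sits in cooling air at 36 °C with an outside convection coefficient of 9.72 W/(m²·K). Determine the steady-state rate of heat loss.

Radial (spherical) resistances in series:
R_aluminium shell = (1/0.155 − 1/0.173)/(4π×213) = 2.508×10^-4 K/W
R_perlite board = (1/0.173 − 1/0.196)/(4π×0.0646) = 0.8356 K/W
R_outer film = 1/(h·4πr_o²) = 1/(9.72×4π×0.196²) = 0.2131 K/W
R_total = 1.049 K/W
Q = ΔT/R_total = 125/1.049

Q ≈ 119 W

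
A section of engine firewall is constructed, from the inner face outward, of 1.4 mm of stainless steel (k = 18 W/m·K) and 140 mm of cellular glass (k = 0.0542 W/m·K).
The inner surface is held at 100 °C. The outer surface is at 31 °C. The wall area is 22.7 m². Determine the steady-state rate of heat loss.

Q ≈ 606 W

Thermal resistances in series:
R_stainless steel = L/(kA) = 0.0014/(18×22.7) = 3.426×10^-6 K/W
R_cellular glass = L/(kA) = 0.14/(0.0542×22.7) = 0.1138 K/W
R_total = 0.1138 K/W
Q = ΔT / R_total = 69 / 0.1138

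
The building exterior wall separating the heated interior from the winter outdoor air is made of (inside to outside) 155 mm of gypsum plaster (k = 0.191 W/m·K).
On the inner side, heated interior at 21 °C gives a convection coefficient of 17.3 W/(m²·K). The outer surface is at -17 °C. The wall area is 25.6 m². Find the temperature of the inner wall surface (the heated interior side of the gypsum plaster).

T ≈ 18.5 °C

Series thermal resistances:
R_inner film = 1/(h_i·A) = 1/(17.3×25.6) = 0.002258 K/W
R_gypsum plaster = L/(kA) = 0.155/(0.191×25.6) = 0.0317 K/W
R_total = 0.03396 K/W;  Q = ΔT/R_total = 38/0.03396 = 1119 W
T_interface = T_inner − Q·ΣR(inner→interface) = 21 − 1120×0.002258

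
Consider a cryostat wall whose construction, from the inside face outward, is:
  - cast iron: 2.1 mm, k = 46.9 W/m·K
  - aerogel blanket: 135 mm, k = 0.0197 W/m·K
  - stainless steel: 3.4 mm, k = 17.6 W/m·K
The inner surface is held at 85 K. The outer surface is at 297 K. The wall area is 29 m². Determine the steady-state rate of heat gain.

Q ≈ 897 W

Thermal resistances in series:
R_cast iron = L/(kA) = 0.0021/(46.9×29) = 1.544×10^-6 K/W
R_aerogel blanket = L/(kA) = 0.135/(0.0197×29) = 0.2363 K/W
R_stainless steel = L/(kA) = 0.0034/(17.6×29) = 6.661×10^-6 K/W
R_total = 0.2363 K/W
Q = ΔT / R_total = 212 / 0.2363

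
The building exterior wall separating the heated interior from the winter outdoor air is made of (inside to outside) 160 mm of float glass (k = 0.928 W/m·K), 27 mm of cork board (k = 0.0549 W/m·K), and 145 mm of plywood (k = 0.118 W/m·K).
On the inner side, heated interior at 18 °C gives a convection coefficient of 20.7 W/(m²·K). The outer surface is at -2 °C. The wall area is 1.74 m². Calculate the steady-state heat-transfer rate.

Model the wall as resistances in series:
R_inner film = 1/(h_i·A) = 1/(20.7×1.74) = 0.02776 K/W
R_float glass = L/(kA) = 0.16/(0.928×1.74) = 0.09909 K/W
R_cork board = L/(kA) = 0.027/(0.0549×1.74) = 0.2826 K/W
R_plywood = L/(kA) = 0.145/(0.118×1.74) = 0.7062 K/W
R_total = 1.116 K/W
Q = ΔT / R_total = 20 / 1.116

Q ≈ 17.9 W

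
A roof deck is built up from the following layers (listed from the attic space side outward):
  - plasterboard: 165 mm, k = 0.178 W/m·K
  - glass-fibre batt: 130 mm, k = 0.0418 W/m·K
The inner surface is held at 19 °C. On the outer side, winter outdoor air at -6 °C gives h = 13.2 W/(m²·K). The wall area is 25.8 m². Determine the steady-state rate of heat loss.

Q ≈ 157 W

Model the wall as resistances in series:
R_plasterboard = L/(kA) = 0.165/(0.178×25.8) = 0.03593 K/W
R_glass-fibre batt = L/(kA) = 0.13/(0.0418×25.8) = 0.1205 K/W
R_outer film = 1/(h_o·A) = 1/(13.2×25.8) = 0.002936 K/W
R_total = 0.1594 K/W
Q = ΔT / R_total = 25 / 0.1594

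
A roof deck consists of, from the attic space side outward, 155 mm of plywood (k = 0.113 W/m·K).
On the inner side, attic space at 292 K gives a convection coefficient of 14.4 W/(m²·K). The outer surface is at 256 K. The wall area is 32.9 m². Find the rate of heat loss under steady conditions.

Series thermal resistances:
R_inner film = 1/(h_i·A) = 1/(14.4×32.9) = 0.002111 K/W
R_plywood = L/(kA) = 0.155/(0.113×32.9) = 0.04169 K/W
R_total = 0.0438 K/W
Q = ΔT / R_total = 36 / 0.0438

Q ≈ 822 W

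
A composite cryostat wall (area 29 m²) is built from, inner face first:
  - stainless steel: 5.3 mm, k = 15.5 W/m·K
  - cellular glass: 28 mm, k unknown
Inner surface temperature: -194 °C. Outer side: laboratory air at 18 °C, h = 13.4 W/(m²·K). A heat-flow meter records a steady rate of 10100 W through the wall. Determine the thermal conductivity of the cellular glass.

k ≈ 0.0525 W/(m·K)

Treating each layer as a thermal resistance in series:
R_stainless steel = L/(kA) = 0.0053/(15.5×29) = 1.179×10^-5 K/W
R_outer film = 1/(h_o·A) = 1/(13.4×29) = 0.002573 K/W
Sum of known resistances R_other = 0.002585 K/W
Total R = ΔT/Q = 212/10100 = 0.02099 K/W
R_cellular glass = R_total − R_other = 0.0184 K/W
k = L/(R·A) = 0.028/(0.0184×29)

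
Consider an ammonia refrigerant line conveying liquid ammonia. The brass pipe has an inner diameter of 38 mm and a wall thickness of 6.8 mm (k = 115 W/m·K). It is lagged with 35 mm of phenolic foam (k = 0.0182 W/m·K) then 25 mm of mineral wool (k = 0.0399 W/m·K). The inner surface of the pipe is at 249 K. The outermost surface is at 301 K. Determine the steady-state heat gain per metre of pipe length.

Radial resistances (cylindrical: R_cond = ln(r_o/r_i)/(2πkL), R_conv = 1/(h·2πrL)):
R_brass pipe wall = ln(25.8/19)/(2π×115×1) = 4.234×10^-4 K/W
R_phenolic foam = ln(60.8/25.8)/(2π×0.0182×1) = 7.496 K/W
R_mineral wool = ln(85.8/60.8)/(2π×0.0399×1) = 1.374 K/W
R_total = 8.87 K/W
Q = ΔT/R_total = 52/8.87

q′ ≈ 5.86 W/m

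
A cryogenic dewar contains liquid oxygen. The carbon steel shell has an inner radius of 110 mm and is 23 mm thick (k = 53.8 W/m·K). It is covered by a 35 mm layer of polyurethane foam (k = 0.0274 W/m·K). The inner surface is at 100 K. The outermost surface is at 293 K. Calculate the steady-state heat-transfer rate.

Q ≈ 42.4 W

Spherical conduction: R = (1/r_in − 1/r_out)/(4πk) per layer; series-sum.
R_carbon steel shell = (1/0.11 − 1/0.133)/(4π×53.8) = 0.002325 K/W
R_polyurethane foam = (1/0.133 − 1/0.168)/(4π×0.0274) = 4.549 K/W
R_total = 4.552 K/W
Q = ΔT/R_total = 193/4.552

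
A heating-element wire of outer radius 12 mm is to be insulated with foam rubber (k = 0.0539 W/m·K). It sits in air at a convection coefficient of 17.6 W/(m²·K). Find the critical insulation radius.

r_cr ≈ 3.06 mm

For a cylinder r_cr = k/h = 0.0539/17.6
r_cr = 3.06 mm; since the bare radius (12 mm) is above r_cr, any added insulation will reduce heat loss.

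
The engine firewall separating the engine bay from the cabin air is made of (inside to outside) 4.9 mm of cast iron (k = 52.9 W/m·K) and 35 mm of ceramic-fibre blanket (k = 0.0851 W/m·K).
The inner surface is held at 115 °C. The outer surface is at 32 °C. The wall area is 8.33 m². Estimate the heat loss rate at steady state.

Q ≈ 1680 W

Thermal resistances in series:
R_cast iron = L/(kA) = 0.0049/(52.9×8.33) = 1.112×10^-5 K/W
R_ceramic-fibre blanket = L/(kA) = 0.035/(0.0851×8.33) = 0.04937 K/W
R_total = 0.04938 K/W
Q = ΔT / R_total = 83 / 0.04938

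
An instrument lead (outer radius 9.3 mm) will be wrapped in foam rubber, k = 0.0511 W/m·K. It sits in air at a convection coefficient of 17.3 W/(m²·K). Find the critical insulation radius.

r_cr ≈ 2.95 mm

For a cylinder r_cr = k/h = 0.0511/17.3
r_cr = 2.95 mm; since the bare radius (9.3 mm) is above r_cr, any added insulation will reduce heat loss.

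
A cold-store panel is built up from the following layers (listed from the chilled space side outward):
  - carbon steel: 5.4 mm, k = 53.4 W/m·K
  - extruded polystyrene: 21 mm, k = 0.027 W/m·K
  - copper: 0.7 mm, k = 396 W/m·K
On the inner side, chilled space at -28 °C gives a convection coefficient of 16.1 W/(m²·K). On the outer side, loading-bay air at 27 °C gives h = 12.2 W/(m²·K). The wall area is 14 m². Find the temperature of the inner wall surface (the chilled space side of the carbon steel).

Treating each layer as a thermal resistance in series:
R_inner film = 1/(h_i·A) = 1/(16.1×14) = 0.004437 K/W
R_carbon steel = L/(kA) = 0.0054/(53.4×14) = 7.223×10^-6 K/W
R_extruded polystyrene = L/(kA) = 0.021/(0.027×14) = 0.05556 K/W
R_copper = L/(kA) = 0.0007/(396×14) = 1.263×10^-7 K/W
R_outer film = 1/(h_o·A) = 1/(12.2×14) = 0.005855 K/W
R_total = 0.06585 K/W;  Q = ΔT/R_total = 55/0.06585 = 835.2 W
T_interface = T_inner + Q·ΣR(inner→interface) = -28 + 835×0.004437

T ≈ -24.3 °C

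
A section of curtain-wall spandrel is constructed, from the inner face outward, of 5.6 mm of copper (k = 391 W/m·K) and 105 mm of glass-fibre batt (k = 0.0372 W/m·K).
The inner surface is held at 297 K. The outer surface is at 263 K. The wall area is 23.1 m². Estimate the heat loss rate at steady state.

Q ≈ 278 W

Thermal resistances in series:
R_copper = L/(kA) = 0.0056/(391×23.1) = 6.2×10^-7 K/W
R_glass-fibre batt = L/(kA) = 0.105/(0.0372×23.1) = 0.1222 K/W
R_total = 0.1222 K/W
Q = ΔT / R_total = 34 / 0.1222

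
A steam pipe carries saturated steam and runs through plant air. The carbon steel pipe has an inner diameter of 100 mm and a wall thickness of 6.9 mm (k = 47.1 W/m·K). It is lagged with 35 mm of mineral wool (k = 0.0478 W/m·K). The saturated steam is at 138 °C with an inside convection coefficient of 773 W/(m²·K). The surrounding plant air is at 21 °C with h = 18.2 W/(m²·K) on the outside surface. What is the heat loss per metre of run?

q′ ≈ 69 W/m

Treating each annulus and film as a series resistance:
R_inner film = 1/(h_i·2πr₁L) = 1/(773×2π×0.05×1) = 0.004118 K/W
R_carbon steel pipe wall = ln(56.9/50)/(2π×47.1×1) = 4.368×10^-4 K/W
R_mineral wool = ln(91.9/56.9)/(2π×0.0478×1) = 1.596 K/W
R_outer film = 1/(h_o·2πr_oL) = 1/(18.2×2π×0.0919×1) = 0.09516 K/W
R_total = 1.696 K/W
Q = ΔT/R_total = 117/1.696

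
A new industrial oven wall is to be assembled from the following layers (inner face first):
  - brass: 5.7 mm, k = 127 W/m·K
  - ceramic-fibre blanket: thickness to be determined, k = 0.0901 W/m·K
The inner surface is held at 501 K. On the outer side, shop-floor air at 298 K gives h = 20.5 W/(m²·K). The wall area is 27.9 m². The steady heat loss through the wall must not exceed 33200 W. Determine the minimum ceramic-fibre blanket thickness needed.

Model the wall as resistances in series:
R_brass = L/(kA) = 0.0057/(127×27.9) = 1.609×10^-6 K/W
R_outer film = 1/(h_o·A) = 1/(20.5×27.9) = 0.001748 K/W
Sum of the known resistances R_other = 0.00175 K/W
Required total resistance R_tot = ΔT/Q_allow = 203/33200 = 0.006114 K/W
R_ceramic-fibre blanket = R_tot − R_other = 0.004364 K/W
L = R·k·A = 0.004364×0.0901×27.9

L ≈ 11 mm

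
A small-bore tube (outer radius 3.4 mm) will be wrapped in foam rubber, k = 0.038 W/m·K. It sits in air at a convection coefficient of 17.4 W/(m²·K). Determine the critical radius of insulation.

r_cr ≈ 2.18 mm

For a cylinder r_cr = k/h = 0.038/17.4
r_cr = 2.18 mm; since the bare radius (3.4 mm) is above r_cr, any added insulation will reduce heat loss.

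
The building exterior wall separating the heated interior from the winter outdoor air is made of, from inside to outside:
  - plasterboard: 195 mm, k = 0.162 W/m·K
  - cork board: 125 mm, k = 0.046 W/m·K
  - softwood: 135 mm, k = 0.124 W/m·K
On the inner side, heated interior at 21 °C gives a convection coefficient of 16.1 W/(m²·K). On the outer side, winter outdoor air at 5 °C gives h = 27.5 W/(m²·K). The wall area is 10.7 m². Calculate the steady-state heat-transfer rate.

Q ≈ 33.5 W

Treating each layer as a thermal resistance in series:
R_inner film = 1/(h_i·A) = 1/(16.1×10.7) = 0.005805 K/W
R_plasterboard = L/(kA) = 0.195/(0.162×10.7) = 0.1125 K/W
R_cork board = L/(kA) = 0.125/(0.046×10.7) = 0.254 K/W
R_softwood = L/(kA) = 0.135/(0.124×10.7) = 0.1017 K/W
R_outer film = 1/(h_o·A) = 1/(27.5×10.7) = 0.003398 K/W
R_total = 0.4774 K/W
Q = ΔT / R_total = 16 / 0.4774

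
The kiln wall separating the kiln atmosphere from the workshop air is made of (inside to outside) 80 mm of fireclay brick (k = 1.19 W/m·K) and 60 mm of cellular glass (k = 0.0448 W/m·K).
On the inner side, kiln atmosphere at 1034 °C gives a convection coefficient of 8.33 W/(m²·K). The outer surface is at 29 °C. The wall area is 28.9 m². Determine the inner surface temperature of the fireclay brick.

Thermal resistances in series:
R_inner film = 1/(h_i·A) = 1/(8.33×28.9) = 0.004154 K/W
R_fireclay brick = L/(kA) = 0.08/(1.19×28.9) = 0.002326 K/W
R_cellular glass = L/(kA) = 0.06/(0.0448×28.9) = 0.04634 K/W
R_total = 0.05282 K/W;  Q = ΔT/R_total = 1005/0.05282 = 19030 W
T_interface = T_inner − Q·ΣR(inner→interface) = 1034 − 19000×0.004154

T ≈ 955 °C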